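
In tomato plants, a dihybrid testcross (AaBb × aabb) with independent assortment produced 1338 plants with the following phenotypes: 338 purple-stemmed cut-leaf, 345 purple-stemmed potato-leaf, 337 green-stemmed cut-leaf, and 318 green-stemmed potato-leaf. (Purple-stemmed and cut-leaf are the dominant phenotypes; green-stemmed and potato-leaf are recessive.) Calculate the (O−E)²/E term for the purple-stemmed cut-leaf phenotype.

A dihybrid testcross with independent assortment gives a 1:1:1:1 ratio.
Under the 1:1:1:1 hypothesis (Σ ratio = 4, N = 1338):
  purple-stemmed cut-leaf: 1338 × 1/4 = 334.5
  purple-stemmed potato-leaf: 1338 × 1/4 = 334.5
  green-stemmed cut-leaf: 1338 × 1/4 = 334.5
  green-stemmed potato-leaf: 1338 × 1/4 = 334.5
Contribution of purple-stemmed cut-leaf: (338 − 334.5)² / 334.5 = 0.0366

0.037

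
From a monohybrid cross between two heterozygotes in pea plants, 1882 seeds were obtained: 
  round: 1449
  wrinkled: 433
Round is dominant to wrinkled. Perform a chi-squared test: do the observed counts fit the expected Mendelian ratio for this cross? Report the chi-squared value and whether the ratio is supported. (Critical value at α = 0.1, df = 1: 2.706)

For a monohybrid cross between heterozygotes with complete dominance, the expected phenotypic ratio is 3:1.
Total ratio parts = 4. Expected numbers out of 1882:
  round: 1882 × 3/4 = 1411.5
  wrinkled: 1882 × 1/4 = 470.5
χ² = Σ (O − E)² / E
  round: (1449 − 1411.5)² / 1411.5 = 0.9963
  wrinkled: (433 − 470.5)² / 470.5 = 2.9888
χ² = 0.9963 + 2.9888 = 3.9851 ≈ 3.985
Degrees of freedom = 2 − 1 = 1; critical value at α = 0.1 is 2.706.
Since 3.985 > 2.706, we reject the null hypothesis — the data do not fit the 3:1 ratio.

3.985; not consistent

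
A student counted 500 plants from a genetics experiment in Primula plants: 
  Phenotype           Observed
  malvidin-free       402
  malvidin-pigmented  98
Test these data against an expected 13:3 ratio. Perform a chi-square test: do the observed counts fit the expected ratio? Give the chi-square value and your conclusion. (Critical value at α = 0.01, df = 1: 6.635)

Total ratio parts = 16. Expected numbers out of 500:
  malvidin-free: 500 × 13/16 = 406.25
  malvidin-pigmented: 500 × 3/16 = 93.75
χ² = Σ (O − E)² / E
  malvidin-free: (402 − 406.25)² / 406.25 = 0.0445
  malvidin-pigmented: (98 − 93.75)² / 93.75 = 0.1927
χ² = 0.0445 + 0.1927 = 0.2372 ≈ 0.237
Degrees of freedom = 2 − 1 = 1; critical value at α = 0.01 is 6.635.
Since 0.237 < 6.635, we fail to reject the null hypothesis — the data are consistent with the 13:3 ratio.

0.237; consistent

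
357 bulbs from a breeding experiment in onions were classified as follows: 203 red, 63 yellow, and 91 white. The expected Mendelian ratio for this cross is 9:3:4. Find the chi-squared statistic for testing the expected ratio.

Expected counts for N = 357 under a 9:3:4 ratio (total parts = 16):
  red: 357 × 9/16 = 200.8125
  yellow: 357 × 3/16 = 66.9375
  white: 357 × 4/16 = 89.25
χ² = Σ (O − E)² / E
  red: (203 − 200.8125)² / 200.8125 = 0.0238
  yellow: (63 − 66.9375)² / 66.9375 = 0.2316
  white: (91 − 89.25)² / 89.25 = 0.0343
χ² = 0.0238 + 0.2316 + 0.0343 = 0.2897 ≈ 0.290

0.290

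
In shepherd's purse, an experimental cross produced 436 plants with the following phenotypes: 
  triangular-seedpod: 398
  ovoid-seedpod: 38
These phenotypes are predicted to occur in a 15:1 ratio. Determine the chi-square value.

4.524

The 15:1 ratio has 16 parts, so with N = 436 the expected counts are:
  triangular-seedpod: 436 × 15/16 = 408.75
  ovoid-seedpod: 436 × 1/16 = 27.25
χ² = Σ (O − E)² / E
  triangular-seedpod: (398 − 408.75)² / 408.75 = 0.2827
  ovoid-seedpod: (38 − 27.25)² / 27.25 = 4.2408
χ² = 0.2827 + 4.2408 = 4.5235 ≈ 4.524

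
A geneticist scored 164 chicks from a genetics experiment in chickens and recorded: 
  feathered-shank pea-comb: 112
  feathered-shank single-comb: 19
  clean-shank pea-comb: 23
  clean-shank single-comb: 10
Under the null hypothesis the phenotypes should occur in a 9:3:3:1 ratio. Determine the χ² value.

Total ratio parts = 16. Expected numbers out of 164:
  feathered-shank pea-comb: 164 × 9/16 = 92.25
  feathered-shank single-comb: 164 × 3/16 = 30.75
  clean-shank pea-comb: 164 × 3/16 = 30.75
  clean-shank single-comb: 164 × 1/16 = 10.25
χ² = Σ (O − E)² / E
  feathered-shank pea-comb: (112 − 92.25)² / 92.25 = 4.2283
  feathered-shank single-comb: (19 − 30.75)² / 30.75 = 4.4898
  clean-shank pea-comb: (23 − 30.75)² / 30.75 = 1.9533
  clean-shank single-comb: (10 − 10.25)² / 10.25 = 0.0061
χ² = 4.2283 + 4.4898 + 1.9533 + 0.0061 = 10.6775 ≈ 10.678

10.678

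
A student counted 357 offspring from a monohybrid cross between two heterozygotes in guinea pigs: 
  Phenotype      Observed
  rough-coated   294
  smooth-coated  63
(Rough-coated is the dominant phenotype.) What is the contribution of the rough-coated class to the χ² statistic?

For a monohybrid cross between heterozygotes with complete dominance, the expected phenotypic ratio is 3:1.
Under the 3:1 hypothesis (Σ ratio = 4, N = 357):
  rough-coated: 357 × 3/4 = 267.75
  smooth-coated: 357 × 1/4 = 89.25
Contribution of rough-coated: (294 − 267.75)² / 267.75 = 2.5735

2.574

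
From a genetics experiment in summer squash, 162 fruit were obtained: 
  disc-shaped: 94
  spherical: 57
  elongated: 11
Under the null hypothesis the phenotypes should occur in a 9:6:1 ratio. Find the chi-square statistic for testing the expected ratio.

Total ratio parts = 16. Expected numbers out of 162:
  disc-shaped: 162 × 9/16 = 91.125
  spherical: 162 × 6/16 = 60.75
  elongated: 162 × 1/16 = 10.125
χ² = Σ (O − E)² / E
  disc-shaped: (94 − 91.125)² / 91.125 = 0.0907
  spherical: (57 − 60.75)² / 60.75 = 0.2315
  elongated: (11 − 10.125)² / 10.125 = 0.0756
χ² = 0.0907 + 0.2315 + 0.0756 = 0.3978 ≈ 0.398

0.398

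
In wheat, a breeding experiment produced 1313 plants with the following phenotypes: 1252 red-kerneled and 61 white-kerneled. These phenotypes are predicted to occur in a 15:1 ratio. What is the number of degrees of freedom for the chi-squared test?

A goodness-of-fit test with 2 phenotype classes has df = 2 − 1 = 1.

1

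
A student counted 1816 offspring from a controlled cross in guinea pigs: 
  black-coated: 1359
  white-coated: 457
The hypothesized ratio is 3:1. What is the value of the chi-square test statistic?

Expected counts for N = 1816 under a 3:1 ratio (total parts = 4):
  black-coated: 1816 × 3/4 = 1362
  white-coated: 1816 × 1/4 = 454
χ² = Σ (O − E)² / E
  black-coated: (1359 − 1362)² / 1362 = 0.0066
  white-coated: (457 − 454)² / 454 = 0.0198
χ² = 0.0066 + 0.0198 = 0.0264 ≈ 0.026

0.026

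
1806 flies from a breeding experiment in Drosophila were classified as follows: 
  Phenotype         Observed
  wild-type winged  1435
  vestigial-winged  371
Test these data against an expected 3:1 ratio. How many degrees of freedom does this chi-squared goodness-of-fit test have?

1

A goodness-of-fit test with 2 phenotype classes has df = 2 − 1 = 1.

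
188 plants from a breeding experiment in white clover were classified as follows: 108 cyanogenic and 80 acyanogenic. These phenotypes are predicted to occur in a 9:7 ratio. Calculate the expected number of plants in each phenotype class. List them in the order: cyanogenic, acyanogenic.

The 9:7 ratio has 16 parts, so with N = 188 the expected counts are:
  cyanogenic: 188 × 9/16 = 105.75
  acyanogenic: 188 × 7/16 = 82.25

105.75, 82.25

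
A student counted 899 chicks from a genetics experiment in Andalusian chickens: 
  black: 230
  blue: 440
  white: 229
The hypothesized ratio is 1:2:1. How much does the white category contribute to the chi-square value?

The 1:2:1 ratio has 4 parts, so with N = 899 the expected counts are:
  black: 899 × 1/4 = 224.75
  blue: 899 × 2/4 = 449.5
  white: 899 × 1/4 = 224.75
Contribution of white: (229 − 224.75)² / 224.75 = 0.0804

0.080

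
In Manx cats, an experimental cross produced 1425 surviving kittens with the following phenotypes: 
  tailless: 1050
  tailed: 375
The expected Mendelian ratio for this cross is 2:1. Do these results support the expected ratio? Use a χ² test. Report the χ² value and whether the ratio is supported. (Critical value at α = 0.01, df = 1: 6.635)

Expected counts for N = 1425 under a 2:1 ratio (total parts = 3):
  tailless: 1425 × 2/3 = 950
  tailed: 1425 × 1/3 = 475
χ² = Σ (O − E)² / E
  tailless: (1050 − 950)² / 950 = 10.5263
  tailed: (375 − 475)² / 475 = 21.0526
χ² = 10.5263 + 21.0526 = 31.5789 ≈ 31.579
Degrees of freedom = 2 − 1 = 1; critical value at α = 0.01 is 6.635.
Since 31.579 > 6.635, we reject the null hypothesis — the data do not fit the 2:1 ratio.

31.579; not consistent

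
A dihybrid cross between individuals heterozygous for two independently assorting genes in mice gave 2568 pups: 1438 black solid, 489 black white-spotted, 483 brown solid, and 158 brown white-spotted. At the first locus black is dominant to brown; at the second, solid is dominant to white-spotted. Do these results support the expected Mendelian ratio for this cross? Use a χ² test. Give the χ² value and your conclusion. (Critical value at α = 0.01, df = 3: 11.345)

A dihybrid F₂ with independent assortment and complete dominance at both loci gives a 9:3:3:1 phenotypic ratio.
Expected counts for N = 2568 under a 9:3:3:1 ratio (total parts = 16):
  black solid: 2568 × 9/16 = 1444.5
  black white-spotted: 2568 × 3/16 = 481.5
  brown solid: 2568 × 3/16 = 481.5
  brown white-spotted: 2568 × 1/16 = 160.5
χ² = Σ (O − E)² / E
  black solid: (1438 − 1444.5)² / 1444.5 = 0.0292
  black white-spotted: (489 − 481.5)² / 481.5 = 0.1168
  brown solid: (483 − 481.5)² / 481.5 = 0.0047
  brown white-spotted: (158 − 160.5)² / 160.5 = 0.0389
χ² = 0.0292 + 0.1168 + 0.0047 + 0.0389 = 0.1896 ≈ 0.190
Degrees of freedom = 4 − 1 = 3; critical value at α = 0.01 is 11.345.
Since 0.190 < 11.345, we fail to reject the null hypothesis — the data are consistent with the 9:3:3:1 ratio.

0.190; consistent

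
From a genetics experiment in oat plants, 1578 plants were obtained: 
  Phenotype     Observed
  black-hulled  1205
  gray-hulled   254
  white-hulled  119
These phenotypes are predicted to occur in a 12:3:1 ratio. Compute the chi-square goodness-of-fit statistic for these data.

10.526

Under the 12:3:1 hypothesis (Σ ratio = 16, N = 1578):
  black-hulled: 1578 × 12/16 = 1183.5
  gray-hulled: 1578 × 3/16 = 295.875
  white-hulled: 1578 × 1/16 = 98.625
χ² = Σ (O − E)² / E
  black-hulled: (1205 − 1183.5)² / 1183.5 = 0.3906
  gray-hulled: (254 − 295.875)² / 295.875 = 5.9265
  white-hulled: (119 − 98.625)² / 98.625 = 4.2093
χ² = 0.3906 + 5.9265 + 4.2093 = 10.5264 ≈ 10.526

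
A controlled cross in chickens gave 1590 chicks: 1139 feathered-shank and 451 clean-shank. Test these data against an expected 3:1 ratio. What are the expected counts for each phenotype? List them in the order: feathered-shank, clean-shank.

Expected counts for N = 1590 under a 3:1 ratio (total parts = 4):
  feathered-shank: 1590 × 3/4 = 1192.5
  clean-shank: 1590 × 1/4 = 397.5

1192.5, 397.5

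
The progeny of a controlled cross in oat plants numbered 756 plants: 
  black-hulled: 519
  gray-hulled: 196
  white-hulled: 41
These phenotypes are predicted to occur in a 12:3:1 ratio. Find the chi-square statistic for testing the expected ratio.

25.653

Total ratio parts = 16. Expected numbers out of 756:
  black-hulled: 756 × 12/16 = 567
  gray-hulled: 756 × 3/16 = 141.75
  white-hulled: 756 × 1/16 = 47.25
χ² = Σ (O − E)² / E
  black-hulled: (519 − 567)² / 567 = 4.0635
  gray-hulled: (196 − 141.75)² / 141.75 = 20.7623
  white-hulled: (41 − 47.25)² / 47.25 = 0.8267
χ² = 4.0635 + 20.7623 + 0.8267 = 25.6525 ≈ 25.653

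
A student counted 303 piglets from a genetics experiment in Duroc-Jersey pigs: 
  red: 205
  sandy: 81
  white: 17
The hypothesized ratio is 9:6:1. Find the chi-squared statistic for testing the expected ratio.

16.575

Under the 9:6:1 hypothesis (Σ ratio = 16, N = 303):
  red: 303 × 9/16 = 170.4375
  sandy: 303 × 6/16 = 113.625
  white: 303 × 1/16 = 18.9375
χ² = Σ (O − E)² / E
  red: (205 − 170.4375)² / 170.4375 = 7.0088
  sandy: (81 − 113.625)² / 113.625 = 9.3676
  white: (17 − 18.9375)² / 18.9375 = 0.1982
χ² = 7.0088 + 9.3676 + 0.1982 = 16.5746 ≈ 16.575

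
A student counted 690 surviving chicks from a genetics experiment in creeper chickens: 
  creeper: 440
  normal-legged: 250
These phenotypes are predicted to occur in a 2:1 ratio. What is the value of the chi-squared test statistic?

The 2:1 ratio has 3 parts, so with N = 690 the expected counts are:
  creeper: 690 × 2/3 = 460
  normal-legged: 690 × 1/3 = 230
χ² = Σ (O − E)² / E
  creeper: (440 − 460)² / 460 = 0.8696
  normal-legged: (250 − 230)² / 230 = 1.7391
χ² = 0.8696 + 1.7391 = 2.6087 ≈ 2.609

2.609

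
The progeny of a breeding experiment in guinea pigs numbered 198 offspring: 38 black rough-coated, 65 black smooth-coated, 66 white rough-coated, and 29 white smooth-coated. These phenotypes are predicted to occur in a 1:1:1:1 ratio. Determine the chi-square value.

Under the 1:1:1:1 hypothesis (Σ ratio = 4, N = 198):
  black rough-coated: 198 × 1/4 = 49.5
  black smooth-coated: 198 × 1/4 = 49.5
  white rough-coated: 198 × 1/4 = 49.5
  white smooth-coated: 198 × 1/4 = 49.5
χ² = Σ (O − E)² / E
  black rough-coated: (38 − 49.5)² / 49.5 = 2.6717
  black smooth-coated: (65 − 49.5)² / 49.5 = 4.8535
  white rough-coated: (66 − 49.5)² / 49.5 = 5.5000
  white smooth-coated: (29 − 49.5)² / 49.5 = 8.4899
χ² = 2.6717 + 4.8535 + 5.5000 + 8.4899 = 21.5151 ≈ 21.515

21.515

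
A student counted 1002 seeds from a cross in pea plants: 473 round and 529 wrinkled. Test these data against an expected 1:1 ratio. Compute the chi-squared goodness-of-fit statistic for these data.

3.130

Expected counts for N = 1002 under a 1:1 ratio (total parts = 2):
  round: 1002 × 1/2 = 501
  wrinkled: 1002 × 1/2 = 501
χ² = Σ (O − E)² / E
  round: (473 − 501)² / 501 = 1.5649
  wrinkled: (529 − 501)² / 501 = 1.5649
χ² = 1.5649 + 1.5649 = 3.1298 ≈ 3.130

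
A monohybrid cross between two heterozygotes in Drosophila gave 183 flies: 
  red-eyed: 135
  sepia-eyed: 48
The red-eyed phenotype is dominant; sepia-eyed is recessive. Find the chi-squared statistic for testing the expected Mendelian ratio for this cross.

0.148

For a monohybrid cross between heterozygotes with complete dominance, the expected phenotypic ratio is 3:1.
Expected counts for N = 183 under a 3:1 ratio (total parts = 4):
  red-eyed: 183 × 3/4 = 137.25
  sepia-eyed: 183 × 1/4 = 45.75
χ² = Σ (O − E)² / E
  red-eyed: (135 − 137.25)² / 137.25 = 0.0369
  sepia-eyed: (48 − 45.75)² / 45.75 = 0.1107
χ² = 0.0369 + 0.1107 = 0.1476 ≈ 0.148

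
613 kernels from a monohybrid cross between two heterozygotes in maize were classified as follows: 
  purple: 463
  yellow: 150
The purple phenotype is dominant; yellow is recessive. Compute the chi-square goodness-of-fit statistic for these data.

0.092

For a monohybrid cross between heterozygotes with complete dominance, the expected phenotypic ratio is 3:1.
Under the 3:1 hypothesis (Σ ratio = 4, N = 613):
  purple: 613 × 3/4 = 459.75
  yellow: 613 × 1/4 = 153.25
χ² = Σ (O − E)² / E
  purple: (463 − 459.75)² / 459.75 = 0.0230
  yellow: (150 − 153.25)² / 153.25 = 0.0689
χ² = 0.0230 + 0.0689 = 0.0919 ≈ 0.092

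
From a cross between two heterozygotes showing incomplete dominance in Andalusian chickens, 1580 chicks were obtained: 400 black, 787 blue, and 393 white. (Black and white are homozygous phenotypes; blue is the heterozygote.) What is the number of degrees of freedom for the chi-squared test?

2

With incomplete dominance, a heterozygote × heterozygote cross gives a 1:2:1 phenotypic ratio.
A goodness-of-fit test with 3 phenotype classes has df = 3 − 1 = 2.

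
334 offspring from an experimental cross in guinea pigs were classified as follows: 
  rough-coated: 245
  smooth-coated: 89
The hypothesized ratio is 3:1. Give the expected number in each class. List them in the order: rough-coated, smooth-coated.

Expected counts for N = 334 under a 3:1 ratio (total parts = 4):
  rough-coated: 334 × 3/4 = 250.5
  smooth-coated: 334 × 1/4 = 83.5

250.5, 83.5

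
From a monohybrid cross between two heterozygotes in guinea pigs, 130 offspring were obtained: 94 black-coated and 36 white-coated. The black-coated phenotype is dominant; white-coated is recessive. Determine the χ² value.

0.503

For a monohybrid cross between heterozygotes with complete dominance, the expected phenotypic ratio is 3:1.
The 3:1 ratio has 4 parts, so with N = 130 the expected counts are:
  black-coated: 130 × 3/4 = 97.5
  white-coated: 130 × 1/4 = 32.5
χ² = Σ (O − E)² / E
  black-coated: (94 − 97.5)² / 97.5 = 0.1256
  white-coated: (36 − 32.5)² / 32.5 = 0.3769
χ² = 0.1256 + 0.3769 = 0.5025 ≈ 0.503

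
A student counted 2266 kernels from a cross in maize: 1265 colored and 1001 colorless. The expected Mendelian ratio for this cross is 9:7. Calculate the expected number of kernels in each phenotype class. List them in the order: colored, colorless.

1274.625, 991.375

Total ratio parts = 16. Expected numbers out of 2266:
  colored: 2266 × 9/16 = 1274.625
  colorless: 2266 × 7/16 = 991.375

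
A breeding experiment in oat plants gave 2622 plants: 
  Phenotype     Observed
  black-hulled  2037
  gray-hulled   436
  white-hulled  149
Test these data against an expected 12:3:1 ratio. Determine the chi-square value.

Under the 12:3:1 hypothesis (Σ ratio = 16, N = 2622):
  black-hulled: 2622 × 12/16 = 1966.5
  gray-hulled: 2622 × 3/16 = 491.625
  white-hulled: 2622 × 1/16 = 163.875
χ² = Σ (O − E)² / E
  black-hulled: (2037 − 1966.5)² / 1966.5 = 2.5275
  gray-hulled: (436 − 491.625)² / 491.625 = 6.2937
  white-hulled: (149 − 163.875)² / 163.875 = 1.3502
χ² = 2.5275 + 6.2937 + 1.3502 = 10.1714 ≈ 10.171

10.171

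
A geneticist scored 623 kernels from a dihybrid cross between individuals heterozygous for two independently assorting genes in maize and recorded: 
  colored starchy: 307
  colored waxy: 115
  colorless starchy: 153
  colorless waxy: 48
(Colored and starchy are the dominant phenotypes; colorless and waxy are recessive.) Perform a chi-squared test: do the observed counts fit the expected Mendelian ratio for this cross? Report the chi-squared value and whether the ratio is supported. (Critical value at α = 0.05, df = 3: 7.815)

18.732; not consistent

A dihybrid F₂ with independent assortment and complete dominance at both loci gives a 9:3:3:1 phenotypic ratio.
Expected counts for N = 623 under a 9:3:3:1 ratio (total parts = 16):
  colored starchy: 623 × 9/16 = 350.4375
  colored waxy: 623 × 3/16 = 116.8125
  colorless starchy: 623 × 3/16 = 116.8125
  colorless waxy: 623 × 1/16 = 38.9375
χ² = Σ (O − E)² / E
  colored starchy: (307 − 350.4375)² / 350.4375 = 5.3842
  colored waxy: (115 − 116.8125)² / 116.8125 = 0.0281
  colorless starchy: (153 − 116.8125)² / 116.8125 = 11.2106
  colorless waxy: (48 − 38.9375)² / 38.9375 = 2.1092
χ² = 5.3842 + 0.0281 + 11.2106 + 2.1092 = 18.7321 ≈ 18.732
Degrees of freedom = 4 − 1 = 3; critical value at α = 0.05 is 7.815.
Since 18.732 > 7.815, we reject the null hypothesis — the data do not fit the 9:3:3:1 ratio.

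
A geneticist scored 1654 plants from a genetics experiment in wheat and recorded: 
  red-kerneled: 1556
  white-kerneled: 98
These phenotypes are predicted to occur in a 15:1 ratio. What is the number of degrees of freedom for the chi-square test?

A goodness-of-fit test with 2 phenotype classes has df = 2 − 1 = 1.

1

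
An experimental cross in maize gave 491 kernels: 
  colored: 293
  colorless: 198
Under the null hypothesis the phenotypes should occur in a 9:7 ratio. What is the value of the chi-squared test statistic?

2.339

The 9:7 ratio has 16 parts, so with N = 491 the expected counts are:
  colored: 491 × 9/16 = 276.1875
  colorless: 491 × 7/16 = 214.8125
χ² = Σ (O − E)² / E
  colored: (293 − 276.1875)² / 276.1875 = 1.0234
  colorless: (198 − 214.8125)² / 214.8125 = 1.3158
χ² = 1.0234 + 1.3158 = 2.3392 ≈ 2.339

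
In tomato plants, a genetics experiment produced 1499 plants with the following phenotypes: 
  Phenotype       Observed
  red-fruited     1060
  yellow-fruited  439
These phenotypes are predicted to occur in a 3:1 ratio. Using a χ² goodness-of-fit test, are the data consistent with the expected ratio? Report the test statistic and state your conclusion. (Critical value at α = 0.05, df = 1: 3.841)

14.687; not consistent

The 3:1 ratio has 4 parts, so with N = 1499 the expected counts are:
  red-fruited: 1499 × 3/4 = 1124.25
  yellow-fruited: 1499 × 1/4 = 374.75
χ² = Σ (O − E)² / E
  red-fruited: (1060 − 1124.25)² / 1124.25 = 3.6718
  yellow-fruited: (439 − 374.75)² / 374.75 = 11.0155
χ² = 3.6718 + 11.0155 = 14.6873 ≈ 14.687
Degrees of freedom = 2 − 1 = 1; critical value at α = 0.05 is 3.841.
Since 14.687 > 3.841, we reject the null hypothesis — the data do not fit the 3:1 ratio.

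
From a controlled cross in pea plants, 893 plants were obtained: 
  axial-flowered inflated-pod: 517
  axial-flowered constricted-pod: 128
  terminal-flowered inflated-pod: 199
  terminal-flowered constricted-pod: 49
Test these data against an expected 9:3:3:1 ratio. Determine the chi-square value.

16.500

Total ratio parts = 16. Expected numbers out of 893:
  axial-flowered inflated-pod: 893 × 9/16 = 502.3125
  axial-flowered constricted-pod: 893 × 3/16 = 167.4375
  terminal-flowered inflated-pod: 893 × 3/16 = 167.4375
  terminal-flowered constricted-pod: 893 × 1/16 = 55.8125
χ² = Σ (O − E)² / E
  axial-flowered inflated-pod: (517 − 502.3125)² / 502.3125 = 0.4295
  axial-flowered constricted-pod: (128 − 167.4375)² / 167.4375 = 9.2889
  terminal-flowered inflated-pod: (199 − 167.4375)² / 167.4375 = 5.9496
  terminal-flowered constricted-pod: (49 − 55.8125)² / 55.8125 = 0.8315
χ² = 0.4295 + 9.2889 + 5.9496 + 0.8315 = 16.4995 ≈ 16.500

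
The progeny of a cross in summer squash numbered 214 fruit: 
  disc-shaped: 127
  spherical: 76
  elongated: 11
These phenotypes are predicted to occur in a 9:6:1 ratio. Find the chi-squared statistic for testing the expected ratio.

1.011

The 9:6:1 ratio has 16 parts, so with N = 214 the expected counts are:
  disc-shaped: 214 × 9/16 = 120.375
  spherical: 214 × 6/16 = 80.25
  elongated: 214 × 1/16 = 13.375
χ² = Σ (O − E)² / E
  disc-shaped: (127 − 120.375)² / 120.375 = 0.3646
  spherical: (76 − 80.25)² / 80.25 = 0.2251
  elongated: (11 − 13.375)² / 13.375 = 0.4217
χ² = 0.3646 + 0.2251 + 0.4217 = 1.0114 ≈ 1.011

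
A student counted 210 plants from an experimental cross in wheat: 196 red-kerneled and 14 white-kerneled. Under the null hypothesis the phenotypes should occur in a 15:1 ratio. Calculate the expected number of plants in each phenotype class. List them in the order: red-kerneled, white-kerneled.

Under the 15:1 hypothesis (Σ ratio = 16, N = 210):
  red-kerneled: 210 × 15/16 = 196.875
  white-kerneled: 210 × 1/16 = 13.125

196.875, 13.125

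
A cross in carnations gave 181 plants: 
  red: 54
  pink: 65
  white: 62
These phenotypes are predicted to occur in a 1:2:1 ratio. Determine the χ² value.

15.077

The 1:2:1 ratio has 4 parts, so with N = 181 the expected counts are:
  red: 181 × 1/4 = 45.25
  pink: 181 × 2/4 = 90.5
  white: 181 × 1/4 = 45.25
χ² = Σ (O − E)² / E
  red: (54 − 45.25)² / 45.25 = 1.6920
  pink: (65 − 90.5)² / 90.5 = 7.1851
  white: (62 − 45.25)² / 45.25 = 6.2003
χ² = 1.6920 + 7.1851 + 6.2003 = 15.0774 ≈ 15.077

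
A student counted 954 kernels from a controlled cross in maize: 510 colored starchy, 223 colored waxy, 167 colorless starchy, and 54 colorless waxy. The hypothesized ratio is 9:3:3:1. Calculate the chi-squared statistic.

13.525

Under the 9:3:3:1 hypothesis (Σ ratio = 16, N = 954):
  colored starchy: 954 × 9/16 = 536.625
  colored waxy: 954 × 3/16 = 178.875
  colorless starchy: 954 × 3/16 = 178.875
  colorless waxy: 954 × 1/16 = 59.625
χ² = Σ (O − E)² / E
  colored starchy: (510 − 536.625)² / 536.625 = 1.3210
  colored waxy: (223 − 178.875)² / 178.875 = 10.8848
  colorless starchy: (167 − 178.875)² / 178.875 = 0.7883
  colorless waxy: (54 − 59.625)² / 59.625 = 0.5307
χ² = 1.3210 + 10.8848 + 0.7883 + 0.5307 = 13.5248 ≈ 13.525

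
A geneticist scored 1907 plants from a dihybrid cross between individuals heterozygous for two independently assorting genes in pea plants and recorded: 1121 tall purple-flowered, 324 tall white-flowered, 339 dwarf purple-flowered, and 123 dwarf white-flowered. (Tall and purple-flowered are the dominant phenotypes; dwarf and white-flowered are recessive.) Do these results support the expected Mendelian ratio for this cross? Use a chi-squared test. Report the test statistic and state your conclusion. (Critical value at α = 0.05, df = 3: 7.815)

6.412; consistent

A dihybrid F₂ with independent assortment and complete dominance at both loci gives a 9:3:3:1 phenotypic ratio.
Under the 9:3:3:1 hypothesis (Σ ratio = 16, N = 1907):
  tall purple-flowered: 1907 × 9/16 = 1072.6875
  tall white-flowered: 1907 × 3/16 = 357.5625
  dwarf purple-flowered: 1907 × 3/16 = 357.5625
  dwarf white-flowered: 1907 × 1/16 = 119.1875
χ² = Σ (O − E)² / E
  tall purple-flowered: (1121 − 1072.6875)² / 1072.6875 = 2.1759
  tall white-flowered: (324 − 357.5625)² / 357.5625 = 3.1503
  dwarf purple-flowered: (339 − 357.5625)² / 357.5625 = 0.9637
  dwarf white-flowered: (123 − 119.1875)² / 119.1875 = 0.1220
χ² = 2.1759 + 3.1503 + 0.9637 + 0.1220 = 6.4119 ≈ 6.412
Degrees of freedom = 4 − 1 = 3; critical value at α = 0.05 is 7.815.
Since 6.412 < 7.815, we fail to reject the null hypothesis — the data are consistent with the 9:3:3:1 ratio.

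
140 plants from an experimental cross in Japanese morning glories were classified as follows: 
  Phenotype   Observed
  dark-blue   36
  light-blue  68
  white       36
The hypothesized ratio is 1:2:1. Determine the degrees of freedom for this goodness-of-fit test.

A goodness-of-fit test with 3 phenotype classes has df = 3 − 1 = 2.

2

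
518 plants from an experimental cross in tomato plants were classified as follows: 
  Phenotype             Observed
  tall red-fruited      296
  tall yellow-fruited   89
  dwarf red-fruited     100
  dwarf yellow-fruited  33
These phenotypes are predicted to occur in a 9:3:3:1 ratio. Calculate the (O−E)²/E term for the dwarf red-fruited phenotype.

0.085

Expected counts for N = 518 under a 9:3:3:1 ratio (total parts = 16):
  tall red-fruited: 518 × 9/16 = 291.375
  tall yellow-fruited: 518 × 3/16 = 97.125
  dwarf red-fruited: 518 × 3/16 = 97.125
  dwarf yellow-fruited: 518 × 1/16 = 32.375
Contribution of dwarf red-fruited: (100 − 97.125)² / 97.125 = 0.0851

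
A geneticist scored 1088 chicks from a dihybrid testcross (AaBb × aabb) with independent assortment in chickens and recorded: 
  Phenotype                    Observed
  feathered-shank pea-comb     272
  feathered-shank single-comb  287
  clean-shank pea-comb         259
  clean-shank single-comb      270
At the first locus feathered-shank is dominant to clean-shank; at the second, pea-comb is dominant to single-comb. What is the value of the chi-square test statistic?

A dihybrid testcross with independent assortment gives a 1:1:1:1 ratio.
Total ratio parts = 4. Expected numbers out of 1088:
  feathered-shank pea-comb: 1088 × 1/4 = 272
  feathered-shank single-comb: 1088 × 1/4 = 272
  clean-shank pea-comb: 1088 × 1/4 = 272
  clean-shank single-comb: 1088 × 1/4 = 272
χ² = Σ (O − E)² / E
  feathered-shank pea-comb: (272 − 272)² / 272 = 0.0000
  feathered-shank single-comb: (287 − 272)² / 272 = 0.8272
  clean-shank pea-comb: (259 − 272)² / 272 = 0.6213
  clean-shank single-comb: (270 − 272)² / 272 = 0.0147
χ² = 0.0000 + 0.8272 + 0.6213 + 0.0147 = 1.4632 ≈ 1.463

1.463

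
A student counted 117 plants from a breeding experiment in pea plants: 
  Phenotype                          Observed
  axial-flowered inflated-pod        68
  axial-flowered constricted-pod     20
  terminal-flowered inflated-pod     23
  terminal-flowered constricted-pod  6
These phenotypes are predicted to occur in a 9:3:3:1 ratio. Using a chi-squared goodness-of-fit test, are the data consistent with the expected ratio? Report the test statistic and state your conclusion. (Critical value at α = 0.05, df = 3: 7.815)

Total ratio parts = 16. Expected numbers out of 117:
  axial-flowered inflated-pod: 117 × 9/16 = 65.8125
  axial-flowered constricted-pod: 117 × 3/16 = 21.9375
  terminal-flowered inflated-pod: 117 × 3/16 = 21.9375
  terminal-flowered constricted-pod: 117 × 1/16 = 7.3125
χ² = Σ (O − E)² / E
  axial-flowered inflated-pod: (68 − 65.8125)² / 65.8125 = 0.0727
  axial-flowered constricted-pod: (20 − 21.9375)² / 21.9375 = 0.1711
  terminal-flowered inflated-pod: (23 − 21.9375)² / 21.9375 = 0.0515
  terminal-flowered constricted-pod: (6 − 7.3125)² / 7.3125 = 0.2356
χ² = 0.0727 + 0.1711 + 0.0515 + 0.2356 = 0.5309 ≈ 0.531
Degrees of freedom = 4 − 1 = 3; critical value at α = 0.05 is 7.815.
Since 0.531 < 7.815, we fail to reject the null hypothesis — the data are consistent with the 9:3:3:1 ratio.

0.531; consistent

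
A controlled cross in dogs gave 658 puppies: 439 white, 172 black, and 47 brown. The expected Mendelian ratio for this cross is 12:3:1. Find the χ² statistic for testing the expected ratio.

Total ratio parts = 16. Expected numbers out of 658:
  white: 658 × 12/16 = 493.5
  black: 658 × 3/16 = 123.375
  brown: 658 × 1/16 = 41.125
χ² = Σ (O − E)² / E
  white: (439 − 493.5)² / 493.5 = 6.0187
  black: (172 − 123.375)² / 123.375 = 19.1643
  brown: (47 − 41.125)² / 41.125 = 0.8393
χ² = 6.0187 + 19.1643 + 0.8393 = 26.0223 ≈ 26.022

26.022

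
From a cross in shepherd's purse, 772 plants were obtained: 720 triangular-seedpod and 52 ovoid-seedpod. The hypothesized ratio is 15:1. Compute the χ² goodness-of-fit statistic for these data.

Expected counts for N = 772 under a 15:1 ratio (total parts = 16):
  triangular-seedpod: 772 × 15/16 = 723.75
  ovoid-seedpod: 772 × 1/16 = 48.25
χ² = Σ (O − E)² / E
  triangular-seedpod: (720 − 723.75)² / 723.75 = 0.0194
  ovoid-seedpod: (52 − 48.25)² / 48.25 = 0.2915
χ² = 0.0194 + 0.2915 = 0.3109 ≈ 0.311

0.311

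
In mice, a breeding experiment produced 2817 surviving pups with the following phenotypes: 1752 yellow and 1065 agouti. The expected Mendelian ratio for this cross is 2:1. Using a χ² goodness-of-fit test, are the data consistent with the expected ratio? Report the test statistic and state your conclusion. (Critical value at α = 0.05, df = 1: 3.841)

25.361; not consistent

Under the 2:1 hypothesis (Σ ratio = 3, N = 2817):
  yellow: 2817 × 2/3 = 1878
  agouti: 2817 × 1/3 = 939
χ² = Σ (O − E)² / E
  yellow: (1752 − 1878)² / 1878 = 8.4537
  agouti: (1065 − 939)² / 939 = 16.9073
χ² = 8.4537 + 16.9073 = 25.361
Degrees of freedom = 2 − 1 = 1; critical value at α = 0.05 is 3.841.
Since 25.361 > 3.841, we reject the null hypothesis — the data do not fit the 2:1 ratio.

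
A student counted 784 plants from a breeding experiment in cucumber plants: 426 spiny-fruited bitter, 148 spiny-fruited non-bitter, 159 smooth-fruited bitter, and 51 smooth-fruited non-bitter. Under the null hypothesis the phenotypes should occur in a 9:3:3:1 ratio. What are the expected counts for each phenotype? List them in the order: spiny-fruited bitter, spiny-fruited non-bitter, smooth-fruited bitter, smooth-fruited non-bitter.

441, 147, 147, 49

The 9:3:3:1 ratio has 16 parts, so with N = 784 the expected counts are:
  spiny-fruited bitter: 784 × 9/16 = 441
  spiny-fruited non-bitter: 784 × 3/16 = 147
  smooth-fruited bitter: 784 × 3/16 = 147
  smooth-fruited non-bitter: 784 × 1/16 = 49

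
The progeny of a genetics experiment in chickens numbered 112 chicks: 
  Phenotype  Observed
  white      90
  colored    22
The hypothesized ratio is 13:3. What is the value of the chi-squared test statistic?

0.059

The 13:3 ratio has 16 parts, so with N = 112 the expected counts are:
  white: 112 × 13/16 = 91
  colored: 112 × 3/16 = 21
χ² = Σ (O − E)² / E
  white: (90 − 91)² / 91 = 0.0110
  colored: (22 − 21)² / 21 = 0.0476
χ² = 0.0110 + 0.0476 = 0.0586 ≈ 0.059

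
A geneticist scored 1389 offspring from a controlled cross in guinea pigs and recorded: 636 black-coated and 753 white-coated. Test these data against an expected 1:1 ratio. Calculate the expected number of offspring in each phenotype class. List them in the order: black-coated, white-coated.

694.5, 694.5

Under the 1:1 hypothesis (Σ ratio = 2, N = 1389):
  black-coated: 1389 × 1/2 = 694.5
  white-coated: 1389 × 1/2 = 694.5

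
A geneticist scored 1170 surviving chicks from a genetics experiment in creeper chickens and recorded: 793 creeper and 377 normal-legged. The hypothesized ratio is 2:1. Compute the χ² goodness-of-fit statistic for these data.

Expected counts for N = 1170 under a 2:1 ratio (total parts = 3):
  creeper: 1170 × 2/3 = 780
  normal-legged: 1170 × 1/3 = 390
χ² = Σ (O − E)² / E
  creeper: (793 − 780)² / 780 = 0.2167
  normal-legged: (377 − 390)² / 390 = 0.4333
χ² = 0.2167 + 0.4333 = 0.650

0.650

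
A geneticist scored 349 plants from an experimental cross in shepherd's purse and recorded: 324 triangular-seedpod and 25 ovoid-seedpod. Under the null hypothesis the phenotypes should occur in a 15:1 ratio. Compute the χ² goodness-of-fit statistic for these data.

0.497

Total ratio parts = 16. Expected numbers out of 349:
  triangular-seedpod: 349 × 15/16 = 327.1875
  ovoid-seedpod: 349 × 1/16 = 21.8125
χ² = Σ (O − E)² / E
  triangular-seedpod: (324 − 327.1875)² / 327.1875 = 0.0311
  ovoid-seedpod: (25 − 21.8125)² / 21.8125 = 0.4658
χ² = 0.0311 + 0.4658 = 0.4969 ≈ 0.497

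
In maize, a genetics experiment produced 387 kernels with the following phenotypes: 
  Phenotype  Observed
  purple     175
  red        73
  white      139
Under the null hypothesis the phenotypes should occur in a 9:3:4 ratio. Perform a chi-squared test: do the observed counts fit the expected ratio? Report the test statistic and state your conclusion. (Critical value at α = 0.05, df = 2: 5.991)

26.824; not consistent

Expected counts for N = 387 under a 9:3:4 ratio (total parts = 16):
  purple: 387 × 9/16 = 217.6875
  red: 387 × 3/16 = 72.5625
  white: 387 × 4/16 = 96.75
χ² = Σ (O − E)² / E
  purple: (175 − 217.6875)² / 217.6875 = 8.3708
  red: (73 − 72.5625)² / 72.5625 = 0.0026
  white: (139 − 96.75)² / 96.75 = 18.4503
χ² = 8.3708 + 0.0026 + 18.4503 = 26.8237 ≈ 26.824
Degrees of freedom = 3 − 1 = 2; critical value at α = 0.05 is 5.991.
Since 26.824 > 5.991, we reject the null hypothesis — the data do not fit the 9:3:4 ratio.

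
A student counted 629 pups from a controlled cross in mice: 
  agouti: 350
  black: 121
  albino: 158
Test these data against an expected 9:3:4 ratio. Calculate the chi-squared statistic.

0.124

Under the 9:3:4 hypothesis (Σ ratio = 16, N = 629):
  agouti: 629 × 9/16 = 353.8125
  black: 629 × 3/16 = 117.9375
  albino: 629 × 4/16 = 157.25
χ² = Σ (O − E)² / E
  agouti: (350 − 353.8125)² / 353.8125 = 0.0411
  black: (121 − 117.9375)² / 117.9375 = 0.0795
  albino: (158 − 157.25)² / 157.25 = 0.0036
χ² = 0.0411 + 0.0795 + 0.0036 = 0.1242 ≈ 0.124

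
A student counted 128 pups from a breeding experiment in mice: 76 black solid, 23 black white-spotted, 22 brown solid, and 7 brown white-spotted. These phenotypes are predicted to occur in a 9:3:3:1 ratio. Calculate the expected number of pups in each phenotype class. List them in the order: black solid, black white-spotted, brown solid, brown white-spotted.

The 9:3:3:1 ratio has 16 parts, so with N = 128 the expected counts are:
  black solid: 128 × 9/16 = 72
  black white-spotted: 128 × 3/16 = 24
  brown solid: 128 × 3/16 = 24
  brown white-spotted: 128 × 1/16 = 8

72, 24, 24, 8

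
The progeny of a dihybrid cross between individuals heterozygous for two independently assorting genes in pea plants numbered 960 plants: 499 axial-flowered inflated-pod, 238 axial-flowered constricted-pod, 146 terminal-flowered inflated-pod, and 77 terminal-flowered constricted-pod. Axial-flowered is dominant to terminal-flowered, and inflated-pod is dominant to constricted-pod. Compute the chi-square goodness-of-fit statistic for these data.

33.041

A dihybrid F₂ with independent assortment and complete dominance at both loci gives a 9:3:3:1 phenotypic ratio.
Total ratio parts = 16. Expected numbers out of 960:
  axial-flowered inflated-pod: 960 × 9/16 = 540
  axial-flowered constricted-pod: 960 × 3/16 = 180
  terminal-flowered inflated-pod: 960 × 3/16 = 180
  terminal-flowered constricted-pod: 960 × 1/16 = 60
χ² = Σ (O − E)² / E
  axial-flowered inflated-pod: (499 − 540)² / 540 = 3.1130
  axial-flowered constricted-pod: (238 − 180)² / 180 = 18.6889
  terminal-flowered inflated-pod: (146 − 180)² / 180 = 6.4222
  terminal-flowered constricted-pod: (77 − 60)² / 60 = 4.8167
χ² = 3.1130 + 18.6889 + 6.4222 + 4.8167 = 33.0408 ≈ 33.041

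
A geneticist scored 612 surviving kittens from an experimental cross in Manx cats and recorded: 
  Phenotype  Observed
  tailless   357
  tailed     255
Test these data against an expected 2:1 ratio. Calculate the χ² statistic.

19.125

Under the 2:1 hypothesis (Σ ratio = 3, N = 612):
  tailless: 612 × 2/3 = 408
  tailed: 612 × 1/3 = 204
χ² = Σ (O − E)² / E
  tailless: (357 − 408)² / 408 = 6.3750
  tailed: (255 − 204)² / 204 = 12.7500
χ² = 6.3750 + 12.7500 = 19.125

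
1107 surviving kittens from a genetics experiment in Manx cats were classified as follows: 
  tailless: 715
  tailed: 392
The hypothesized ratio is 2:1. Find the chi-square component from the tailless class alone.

Under the 2:1 hypothesis (Σ ratio = 3, N = 1107):
  tailless: 1107 × 2/3 = 738
  tailed: 1107 × 1/3 = 369
Contribution of tailless: (715 − 738)² / 738 = 0.7168

0.717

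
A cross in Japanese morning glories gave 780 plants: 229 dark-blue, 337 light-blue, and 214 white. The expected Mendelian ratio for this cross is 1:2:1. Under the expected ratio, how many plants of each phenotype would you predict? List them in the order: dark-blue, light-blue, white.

195, 390, 195

Under the 1:2:1 hypothesis (Σ ratio = 4, N = 780):
  dark-blue: 780 × 1/4 = 195
  light-blue: 780 × 2/4 = 390
  white: 780 × 1/4 = 195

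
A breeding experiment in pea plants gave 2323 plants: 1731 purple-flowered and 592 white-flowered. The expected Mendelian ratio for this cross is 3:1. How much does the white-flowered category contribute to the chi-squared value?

0.218

The 3:1 ratio has 4 parts, so with N = 2323 the expected counts are:
  purple-flowered: 2323 × 3/4 = 1742.25
  white-flowered: 2323 × 1/4 = 580.75
Contribution of white-flowered: (592 − 580.75)² / 580.75 = 0.2179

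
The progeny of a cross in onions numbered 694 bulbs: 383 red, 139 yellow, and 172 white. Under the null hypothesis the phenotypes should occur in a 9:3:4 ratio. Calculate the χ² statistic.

Under the 9:3:4 hypothesis (Σ ratio = 16, N = 694):
  red: 694 × 9/16 = 390.375
  yellow: 694 × 3/16 = 130.125
  white: 694 × 4/16 = 173.5
χ² = Σ (O − E)² / E
  red: (383 − 390.375)² / 390.375 = 0.1393
  yellow: (139 − 130.125)² / 130.125 = 0.6053
  white: (172 − 173.5)² / 173.5 = 0.0130
χ² = 0.1393 + 0.6053 + 0.0130 = 0.7576 ≈ 0.758

0.758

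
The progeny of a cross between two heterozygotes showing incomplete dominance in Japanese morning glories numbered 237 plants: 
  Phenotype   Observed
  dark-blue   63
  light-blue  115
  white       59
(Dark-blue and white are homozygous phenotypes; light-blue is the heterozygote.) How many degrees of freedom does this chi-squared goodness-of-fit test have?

With incomplete dominance, a heterozygote × heterozygote cross gives a 1:2:1 phenotypic ratio.
A goodness-of-fit test with 3 phenotype classes has df = 3 − 1 = 2.

2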